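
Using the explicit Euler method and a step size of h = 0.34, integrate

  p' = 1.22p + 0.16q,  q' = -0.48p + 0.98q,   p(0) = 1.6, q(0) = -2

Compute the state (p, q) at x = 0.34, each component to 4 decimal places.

Euler on (p,q): p_{n+1} = p_n + h·p', q_{n+1} = q_n + h·q'.
0.000000: (1.600000, -2.000000); f=(1.632000, -2.728000) → (2.154880, -2.927520)
(p(0.34), q(0.34)) ≈ (2.1549, -2.9275)

2.1549, -2.9275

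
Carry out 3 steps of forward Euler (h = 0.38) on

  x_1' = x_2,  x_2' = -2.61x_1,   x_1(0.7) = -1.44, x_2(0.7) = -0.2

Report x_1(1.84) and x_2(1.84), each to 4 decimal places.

-0.0112, 3.7724

Euler on (x_1,x_2): x_1_{n+1} = x_1_n + h·x_1', x_2_{n+1} = x_2_n + h·x_2'.
0.700000: (-1.440000, -0.200000); f=(-0.200000, 3.758400) → (-1.516000, 1.228192)
1.080000: (-1.516000, 1.228192); f=(1.228192, 3.956760) → (-1.049287, 2.731761)
1.460000: (-1.049287, 2.731761); f=(2.731761, 2.738639) → (-0.011218, 3.772444)
(x_1(1.84), x_2(1.84)) ≈ (-0.0112, 3.7724)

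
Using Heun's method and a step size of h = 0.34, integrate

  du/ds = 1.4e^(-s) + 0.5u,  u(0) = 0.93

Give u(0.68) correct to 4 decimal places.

2.1540

Heun: k1 = f(s_n, u_n); k2 = f(s_n + h, u_n + h·k1); u_{n+1} = u_n + (h/2)·(k1 + k2).
s=0.000000, u=0.930000:
  k1 = f(0.000000, 0.930000) = 1.865000
  k2 = f(0.340000, 1.564100) = 1.778528
  u ← 0.930000 + (0.34/2)·(1.865000 + 1.778528) = 1.549400
s=0.340000, u=1.549400:
  k1 = f(0.340000, 1.549400) = 1.771178
  k2 = f(0.680000, 2.151600) = 1.785064
  u ← 1.549400 + (0.34/2)·(1.771178 + 1.785064) = 2.153961
u(0.68) ≈ 2.1540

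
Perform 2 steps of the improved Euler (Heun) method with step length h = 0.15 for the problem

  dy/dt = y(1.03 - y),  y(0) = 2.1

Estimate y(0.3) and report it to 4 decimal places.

1.6533

Heun: k1 = f(t_n, y_n); k2 = f(t_n + h, y_n + h·k1); y_{n+1} = y_n + (h/2)·(k1 + k2).
t=0.000000, y=2.100000:
  k1 = f(0.000000, 2.100000) = -2.247000
  k2 = f(0.150000, 1.762950) = -1.292154
  y ← 2.100000 + (0.15/2)·(-2.247000 + (-1.292154)) = 1.834563
t=0.150000, y=1.834563:
  k1 = f(0.150000, 1.834563) = -1.476023
  k2 = f(0.300000, 1.613160) = -0.940730
  y ← 1.834563 + (0.15/2)·(-1.476023 + (-0.940730)) = 1.653307
y(0.3) ≈ 1.6533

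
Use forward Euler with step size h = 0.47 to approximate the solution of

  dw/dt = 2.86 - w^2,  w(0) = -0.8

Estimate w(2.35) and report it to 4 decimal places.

Euler: w_{n+1} = w_n + h·f(t_n, w_n).
t=0.000000, w=-0.800000: f=2.220000 → w ← -0.800000 + 0.47·2.220000 = 0.243400
t=0.470000, w=0.243400: f=2.800756 → w ← 0.243400 + 0.47·2.800756 = 1.559756
t=0.940000, w=1.559756: f=0.427163 → w ← 1.559756 + 0.47·0.427163 = 1.760522
t=1.410000, w=1.760522: f=-0.239438 → w ← 1.760522 + 0.47·(-0.239438) = 1.647986
t=1.880000, w=1.647986: f=0.144141 → w ← 1.647986 + 0.47·0.144141 = 1.715733
w(2.35) ≈ 1.7157

1.7157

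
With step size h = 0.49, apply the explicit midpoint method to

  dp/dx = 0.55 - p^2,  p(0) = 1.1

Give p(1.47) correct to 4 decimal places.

0.7985

Midpoint: k1 = f(x_n, p_n); k2 = f(x_n + h/2, p_n + (h/2)·k1); p_{n+1} = p_n + h·k2.
x=0.000000, p=1.100000:
  k1 = f(0.000000, 1.100000) = -0.660000
  k2 = f(0.245000, 0.938300) = -0.330407
  p ← 1.100000 + 0.49·(-0.330407) = 0.938101
x=0.490000, p=0.938101:
  k1 = f(0.490000, 0.938101) = -0.330033
  k2 = f(0.735000, 0.857243) = -0.184865
  p ← 0.938101 + 0.49·(-0.184865) = 0.847517
x=0.980000, p=0.847517:
  k1 = f(0.980000, 0.847517) = -0.168285
  k2 = f(1.225000, 0.806287) = -0.100099
  p ← 0.847517 + 0.49·(-0.100099) = 0.798468
p(1.47) ≈ 0.7985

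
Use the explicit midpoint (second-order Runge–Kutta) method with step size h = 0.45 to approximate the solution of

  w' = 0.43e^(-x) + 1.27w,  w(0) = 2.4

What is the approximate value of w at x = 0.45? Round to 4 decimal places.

4.3733

Midpoint: k1 = f(x_n, w_n); k2 = f(x_n + h/2, w_n + (h/2)·k1); w_{n+1} = w_n + h·k2.
x=0.000000, w=2.400000:
  k1 = f(0.000000, 2.400000) = 3.478000
  k2 = f(0.225000, 3.182550) = 4.385200
  w ← 2.400000 + 0.45·4.385200 = 4.373340
w(0.45) ≈ 4.3733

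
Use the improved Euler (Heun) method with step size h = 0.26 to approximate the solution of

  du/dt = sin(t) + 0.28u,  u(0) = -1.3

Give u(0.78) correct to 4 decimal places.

Heun: k1 = f(t_n, u_n); k2 = f(t_n + h, u_n + h·k1); u_{n+1} = u_n + (h/2)·(k1 + k2).
t=0.000000, u=-1.300000:
  k1 = f(0.000000, -1.300000) = -0.364000
  k2 = f(0.260000, -1.394640) = -0.133419
  u ← -1.300000 + (0.26/2)·(-0.364000 + (-0.133419)) = -1.364664
t=0.260000, u=-1.364664:
  k1 = f(0.260000, -1.364664) = -0.125025
  k2 = f(0.520000, -1.397171) = 0.105672
  u ← -1.364664 + (0.26/2)·(-0.125025 + 0.105672) = -1.367180
t=0.520000, u=-1.367180:
  k1 = f(0.520000, -1.367180) = 0.114070
  k2 = f(0.780000, -1.337522) = 0.328773
  u ← -1.367180 + (0.26/2)·(0.114070 + 0.328773) = -1.309611
u(0.78) ≈ -1.3096

-1.3096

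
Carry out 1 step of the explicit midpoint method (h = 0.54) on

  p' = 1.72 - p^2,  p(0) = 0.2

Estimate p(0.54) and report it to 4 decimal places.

0.8981

Midpoint: k1 = f(t_n, p_n); k2 = f(t_n + h/2, p_n + (h/2)·k1); p_{n+1} = p_n + h·k2.
t=0.000000, p=0.200000:
  k1 = f(0.000000, 0.200000) = 1.680000
  k2 = f(0.270000, 0.653600) = 1.292807
  p ← 0.200000 + 0.54·1.292807 = 0.898116
p(0.54) ≈ 0.8981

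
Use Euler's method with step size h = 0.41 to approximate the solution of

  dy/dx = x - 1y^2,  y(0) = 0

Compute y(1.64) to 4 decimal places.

0.8975

Euler: y_{n+1} = y_n + h·f(x_n, y_n).
x=0.000000, y=0.000000: f=0.000000 → y ← 0.000000 + 0.41·0.000000 = 0.000000
x=0.410000, y=0.000000: f=0.410000 → y ← 0.000000 + 0.41·0.410000 = 0.168100
x=0.820000, y=0.168100: f=0.791742 → y ← 0.168100 + 0.41·0.791742 = 0.492714
x=1.230000, y=0.492714: f=0.987233 → y ← 0.492714 + 0.41·0.987233 = 0.897480
y(1.64) ≈ 0.8975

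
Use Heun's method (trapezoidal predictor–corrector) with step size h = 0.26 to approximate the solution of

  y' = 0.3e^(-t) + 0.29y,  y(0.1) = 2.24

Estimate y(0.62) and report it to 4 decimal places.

Heun: k1 = f(t_n, y_n); k2 = f(t_n + h, y_n + h·k1); y_{n+1} = y_n + (h/2)·(k1 + k2).
t=0.100000, y=2.240000:
  k1 = f(0.100000, 2.240000) = 0.921051
  k2 = f(0.360000, 2.479473) = 0.928350
  y ← 2.240000 + (0.26/2)·(0.921051 + 0.928350) = 2.480422
t=0.360000, y=2.480422:
  k1 = f(0.360000, 2.480422) = 0.928625
  k2 = f(0.620000, 2.721865) = 0.950724
  y ← 2.480422 + (0.26/2)·(0.928625 + 0.950724) = 2.724738
y(0.62) ≈ 2.7247

2.7247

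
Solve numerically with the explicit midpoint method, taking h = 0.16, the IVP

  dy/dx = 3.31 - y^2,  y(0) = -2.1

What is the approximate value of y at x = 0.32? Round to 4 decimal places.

-2.8134

Midpoint: k1 = f(x_n, y_n); k2 = f(x_n + h/2, y_n + (h/2)·k1); y_{n+1} = y_n + h·k2.
x=0.000000, y=-2.100000:
  k1 = f(0.000000, -2.100000) = -1.100000
  k2 = f(0.080000, -2.188000) = -1.477344
  y ← -2.100000 + 0.16·(-1.477344) = -2.336375
x=0.160000, y=-2.336375:
  k1 = f(0.160000, -2.336375) = -2.148648
  k2 = f(0.240000, -2.508267) = -2.981403
  y ← -2.336375 + 0.16·(-2.981403) = -2.813399
y(0.32) ≈ -2.8134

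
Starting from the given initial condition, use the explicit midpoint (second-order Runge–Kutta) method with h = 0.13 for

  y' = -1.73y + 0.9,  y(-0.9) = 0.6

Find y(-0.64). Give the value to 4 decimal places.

Midpoint: k1 = f(x_n, y_n); k2 = f(x_n + h/2, y_n + (h/2)·k1); y_{n+1} = y_n + h·k2.
x=-0.900000, y=0.600000:
  k1 = f(-0.900000, 0.600000) = -0.138000
  k2 = f(-0.835000, 0.591030) = -0.122482
  y ← 0.600000 + 0.13·(-0.122482) = 0.584077
x=-0.770000, y=0.584077:
  k1 = f(-0.770000, 0.584077) = -0.110454
  k2 = f(-0.705000, 0.576898) = -0.098033
  y ← 0.584077 + 0.13·(-0.098033) = 0.571333
y(-0.64) ≈ 0.5713

0.5713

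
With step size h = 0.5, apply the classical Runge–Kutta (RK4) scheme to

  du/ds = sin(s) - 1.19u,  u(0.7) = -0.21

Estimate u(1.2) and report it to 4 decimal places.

0.1926

RK4: k1 = f(s_n, u_n); k2 = f(s_n + h/2, u_n + (h/2)·k1); k3 = f(s_n + h/2, u_n + (h/2)·k2); k4 = f(s_n + h, u_n + h·k3); u_{n+1} = u_n + (h/6)·(k1 + 2k2 + 2k3 + k4).
s=0.700000, u=-0.210000:
  k1 = f(0.700000, -0.210000) = 0.894118
  k2 = f(0.950000, 0.013529) = 0.797315
  k3 = f(0.950000, -0.010671) = 0.826114
  k4 = f(1.200000, 0.203057) = 0.690401
  u ← -0.210000 + (0.5/6)·(k1 + 2k2 + 2k3 + k4) = 0.192615
u(1.2) ≈ 0.1926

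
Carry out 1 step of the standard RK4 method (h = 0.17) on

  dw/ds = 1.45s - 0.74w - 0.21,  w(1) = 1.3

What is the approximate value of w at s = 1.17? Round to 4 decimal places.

RK4: k1 = f(s_n, w_n); k2 = f(s_n + h/2, w_n + (h/2)·k1); k3 = f(s_n + h/2, w_n + (h/2)·k2); k4 = f(s_n + h, w_n + h·k3); w_{n+1} = w_n + (h/6)·(k1 + 2k2 + 2k3 + k4).
s=1.000000, w=1.300000:
  k1 = f(1.000000, 1.300000) = 0.278000
  k2 = f(1.085000, 1.323630) = 0.383764
  k3 = f(1.085000, 1.332620) = 0.377111
  k4 = f(1.170000, 1.364109) = 0.477059
  w ← 1.300000 + (0.17/6)·(k1 + 2k2 + 2k3 + k4) = 1.364510
w(1.17) ≈ 1.3645

1.3645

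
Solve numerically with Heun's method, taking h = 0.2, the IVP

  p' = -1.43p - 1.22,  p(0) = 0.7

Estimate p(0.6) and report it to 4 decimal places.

Heun: k1 = f(x_n, p_n); k2 = f(x_n + h, p_n + h·k1); p_{n+1} = p_n + (h/2)·(k1 + k2).
x=0.000000, p=0.700000:
  k1 = f(0.000000, 0.700000) = -2.221000
  k2 = f(0.200000, 0.255800) = -1.585794
  p ← 0.700000 + (0.2/2)·(-2.221000 + (-1.585794)) = 0.319321
x=0.200000, p=0.319321:
  k1 = f(0.200000, 0.319321) = -1.676628
  k2 = f(0.400000, -0.016005) = -1.197113
  p ← 0.319321 + (0.2/2)·(-1.676628 + (-1.197113)) = 0.031946
x=0.400000, p=0.031946:
  k1 = f(0.400000, 0.031946) = -1.265683
  k2 = f(0.600000, -0.221190) = -0.903698
  p ← 0.031946 + (0.2/2)·(-1.265683 + (-0.903698)) = -0.184992
p(0.6) ≈ -0.1850

-0.1850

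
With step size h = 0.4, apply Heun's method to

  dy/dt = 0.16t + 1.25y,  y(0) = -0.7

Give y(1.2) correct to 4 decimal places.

Heun: k1 = f(t_n, y_n); k2 = f(t_n + h, y_n + h·k1); y_{n+1} = y_n + (h/2)·(k1 + k2).
t=0.000000, y=-0.700000:
  k1 = f(0.000000, -0.700000) = -0.875000
  k2 = f(0.400000, -1.050000) = -1.248500
  y ← -0.700000 + (0.4/2)·(-0.875000 + (-1.248500)) = -1.124700
t=0.400000, y=-1.124700:
  k1 = f(0.400000, -1.124700) = -1.341875
  k2 = f(0.800000, -1.661450) = -1.948812
  y ← -1.124700 + (0.4/2)·(-1.341875 + (-1.948812)) = -1.782838
t=0.800000, y=-1.782838:
  k1 = f(0.800000, -1.782838) = -2.100547
  k2 = f(1.200000, -2.623056) = -3.086820
  y ← -1.782838 + (0.4/2)·(-2.100547 + (-3.086820)) = -2.820311
y(1.2) ≈ -2.8203

-2.8203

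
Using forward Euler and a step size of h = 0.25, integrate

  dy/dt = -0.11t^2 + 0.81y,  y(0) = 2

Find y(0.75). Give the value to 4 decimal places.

Euler: y_{n+1} = y_n + h·f(t_n, y_n).
t=0.000000, y=2.000000: f=1.620000 → y ← 2.000000 + 0.25·1.620000 = 2.405000
t=0.250000, y=2.405000: f=1.941175 → y ← 2.405000 + 0.25·1.941175 = 2.890294
t=0.500000, y=2.890294: f=2.313638 → y ← 2.890294 + 0.25·2.313638 = 3.468703
y(0.75) ≈ 3.4687

3.4687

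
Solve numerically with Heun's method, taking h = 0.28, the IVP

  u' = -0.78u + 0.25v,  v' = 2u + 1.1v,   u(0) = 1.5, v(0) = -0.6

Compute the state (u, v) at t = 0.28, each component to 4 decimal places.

1.1937, 0.0526

Heun on (u,v): k1 = f(t_n, state_n); k2 = f(t_n + h, state_n + h·k1); state_{n+1} = state_n + (h/2)·(k1 + k2).
0.000000: (1.500000, -0.600000)
  k1 = (-1.320000, 2.340000)
  predictor → (1.130400, 0.055200)
  k2 = (-0.867912, 2.321520)
  → (1.193692, 0.052613)
(u(0.28), v(0.28)) ≈ (1.1937, 0.0526)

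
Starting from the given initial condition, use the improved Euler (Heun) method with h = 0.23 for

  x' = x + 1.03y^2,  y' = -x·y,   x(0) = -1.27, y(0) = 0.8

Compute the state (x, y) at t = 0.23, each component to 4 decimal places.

Heun on (x,y): k1 = f(t_n, state_n); k2 = f(t_n + h, state_n + h·k1); state_{n+1} = state_n + (h/2)·(k1 + k2).
0.000000: (-1.270000, 0.800000)
  k1 = (-0.610800, 1.016000)
  predictor → (-1.410484, 1.033680)
  k2 = (-0.309935, 1.457989)
  → (-1.375885, 1.084509)
(x(0.23), y(0.23)) ≈ (-1.3759, 1.0845)

-1.3759, 1.0845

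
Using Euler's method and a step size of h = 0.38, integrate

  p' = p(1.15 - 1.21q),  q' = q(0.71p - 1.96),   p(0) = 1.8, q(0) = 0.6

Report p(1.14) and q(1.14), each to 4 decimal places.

Euler on (p,q): p_{n+1} = p_n + h·p', q_{n+1} = q_n + h·q'.
0.000000: (1.800000, 0.600000); f=(0.763200, -0.409200) → (2.090016, 0.444504)
0.380000: (2.090016, 0.444504); f=(1.279404, -0.211623) → (2.576189, 0.364087)
0.760000: (2.576189, 0.364087); f=(1.827689, -0.047661) → (3.270711, 0.345976)
(p(1.14), q(1.14)) ≈ (3.2707, 0.3460)

3.2707, 0.3460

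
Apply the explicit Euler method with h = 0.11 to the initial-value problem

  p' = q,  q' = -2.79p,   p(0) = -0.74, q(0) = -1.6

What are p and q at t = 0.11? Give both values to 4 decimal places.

-0.9160, -1.3729

Euler on (p,q): p_{n+1} = p_n + h·p', q_{n+1} = q_n + h·q'.
0.000000: (-0.740000, -1.600000); f=(-1.600000, 2.064600) → (-0.916000, -1.372894)
(p(0.11), q(0.11)) ≈ (-0.9160, -1.3729)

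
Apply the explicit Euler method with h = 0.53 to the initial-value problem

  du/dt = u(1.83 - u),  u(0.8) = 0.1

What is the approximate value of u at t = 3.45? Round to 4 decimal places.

1.4758

Euler: u_{n+1} = u_n + h·f(t_n, u_n).
t=0.800000, u=0.100000: f=0.173000 → u ← 0.100000 + 0.53·0.173000 = 0.191690
t=1.330000, u=0.191690: f=0.314048 → u ← 0.191690 + 0.53·0.314048 = 0.358135
t=1.860000, u=0.358135: f=0.527127 → u ← 0.358135 + 0.53·0.527127 = 0.637512
t=2.390000, u=0.637512: f=0.760226 → u ← 0.637512 + 0.53·0.760226 = 1.040432
t=2.920000, u=1.040432: f=0.821492 → u ← 1.040432 + 0.53·0.821492 = 1.475823
u(3.45) ≈ 1.4758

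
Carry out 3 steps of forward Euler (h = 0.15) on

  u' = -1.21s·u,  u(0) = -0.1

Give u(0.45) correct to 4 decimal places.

Euler: u_{n+1} = u_n + h·f(s_n, u_n).
s=0.000000, u=-0.100000: f=0.000000 → u ← -0.100000 + 0.15·0.000000 = -0.100000
s=0.150000, u=-0.100000: f=0.018150 → u ← -0.100000 + 0.15·0.018150 = -0.097278
s=0.300000, u=-0.097278: f=0.035312 → u ← -0.097278 + 0.15·0.035312 = -0.091981
u(0.45) ≈ -0.0920

-0.0920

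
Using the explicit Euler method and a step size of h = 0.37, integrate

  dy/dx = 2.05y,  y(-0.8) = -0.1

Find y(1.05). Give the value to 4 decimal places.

-1.6816

Euler: y_{n+1} = y_n + h·f(x_n, y_n).
x=-0.800000, y=-0.100000: f=-0.205000 → y ← -0.100000 + 0.37·(-0.205000) = -0.175850
x=-0.430000, y=-0.175850: f=-0.360492 → y ← -0.175850 + 0.37·(-0.360492) = -0.309232
x=-0.060000, y=-0.309232: f=-0.633926 → y ← -0.309232 + 0.37·(-0.633926) = -0.543785
x=0.310000, y=-0.543785: f=-1.114759 → y ← -0.543785 + 0.37·(-1.114759) = -0.956246
x=0.680000, y=-0.956246: f=-1.960304 → y ← -0.956246 + 0.37·(-1.960304) = -1.681558
y(1.05) ≈ -1.6816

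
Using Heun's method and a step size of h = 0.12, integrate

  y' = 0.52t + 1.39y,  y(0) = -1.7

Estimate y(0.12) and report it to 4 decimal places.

-2.0035

Heun: k1 = f(t_n, y_n); k2 = f(t_n + h, y_n + h·k1); y_{n+1} = y_n + (h/2)·(k1 + k2).
t=0.000000, y=-1.700000:
  k1 = f(0.000000, -1.700000) = -2.363000
  k2 = f(0.120000, -1.983560) = -2.694748
  y ← -1.700000 + (0.12/2)·(-2.363000 + (-2.694748)) = -2.003465
y(0.12) ≈ -2.0035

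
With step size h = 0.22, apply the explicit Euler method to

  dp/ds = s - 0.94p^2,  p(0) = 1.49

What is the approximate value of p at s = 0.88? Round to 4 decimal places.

0.8152

Euler: p_{n+1} = p_n + h·f(s_n, p_n).
s=0.000000, p=1.490000: f=-2.086894 → p ← 1.490000 + 0.22·(-2.086894) = 1.030883
s=0.220000, p=1.030883: f=-0.778957 → p ← 1.030883 + 0.22·(-0.778957) = 0.859513
s=0.440000, p=0.859513: f=-0.254436 → p ← 0.859513 + 0.22·(-0.254436) = 0.803537
s=0.660000, p=0.803537: f=0.053069 → p ← 0.803537 + 0.22·0.053069 = 0.815212
p(0.88) ≈ 0.8152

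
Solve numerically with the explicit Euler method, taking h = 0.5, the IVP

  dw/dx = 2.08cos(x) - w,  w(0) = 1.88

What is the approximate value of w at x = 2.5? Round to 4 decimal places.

-0.0177

Euler: w_{n+1} = w_n + h·f(x_n, w_n).
x=0.000000, w=1.880000: f=0.200000 → w ← 1.880000 + 0.5·0.200000 = 1.980000
x=0.500000, w=1.980000: f=-0.154628 → w ← 1.980000 + 0.5·(-0.154628) = 1.902686
x=1.000000, w=1.902686: f=-0.778857 → w ← 1.902686 + 0.5·(-0.778857) = 1.513257
x=1.500000, w=1.513257: f=-1.366124 → w ← 1.513257 + 0.5·(-1.366124) = 0.830195
x=2.000000, w=0.830195: f=-1.695781 → w ← 0.830195 + 0.5·(-1.695781) = -0.017695
w(2.5) ≈ -0.0177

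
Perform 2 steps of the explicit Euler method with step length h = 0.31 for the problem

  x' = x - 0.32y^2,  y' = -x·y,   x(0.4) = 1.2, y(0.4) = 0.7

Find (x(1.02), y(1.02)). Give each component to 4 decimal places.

1.9765, 0.2320

Euler on (x,y): x_{n+1} = x_n + h·x', y_{n+1} = y_n + h·y'.
0.400000: (1.200000, 0.700000); f=(1.043200, -0.840000) → (1.523392, 0.439600)
0.710000: (1.523392, 0.439600); f=(1.461553, -0.669683) → (1.976473, 0.231998)
(x(1.02), y(1.02)) ≈ (1.9765, 0.2320)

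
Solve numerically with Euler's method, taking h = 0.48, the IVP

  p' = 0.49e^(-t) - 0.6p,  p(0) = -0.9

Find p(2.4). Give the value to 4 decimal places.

Euler: p_{n+1} = p_n + h·f(t_n, p_n).
t=0.000000, p=-0.900000: f=1.030000 → p ← -0.900000 + 0.48·1.030000 = -0.405600
t=0.480000, p=-0.405600: f=0.546564 → p ← -0.405600 + 0.48·0.546564 = -0.143249
t=0.960000, p=-0.143249: f=0.273567 → p ← -0.143249 + 0.48·0.273567 = -0.011937
t=1.440000, p=-0.011937: f=0.123257 → p ← -0.011937 + 0.48·0.123257 = 0.047226
t=1.920000, p=0.047226: f=0.043502 → p ← 0.047226 + 0.48·0.043502 = 0.068107
p(2.4) ≈ 0.0681

0.0681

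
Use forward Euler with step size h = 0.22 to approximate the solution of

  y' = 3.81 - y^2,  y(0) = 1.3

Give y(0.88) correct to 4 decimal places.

Euler: y_{n+1} = y_n + h·f(s_n, y_n).
s=0.000000, y=1.300000: f=2.120000 → y ← 1.300000 + 0.22·2.120000 = 1.766400
s=0.220000, y=1.766400: f=0.689831 → y ← 1.766400 + 0.22·0.689831 = 1.918163
s=0.440000, y=1.918163: f=0.130651 → y ← 1.918163 + 0.22·0.130651 = 1.946906
s=0.660000, y=1.946906: f=0.019557 → y ← 1.946906 + 0.22·0.019557 = 1.951209
y(0.88) ≈ 1.9512

1.9512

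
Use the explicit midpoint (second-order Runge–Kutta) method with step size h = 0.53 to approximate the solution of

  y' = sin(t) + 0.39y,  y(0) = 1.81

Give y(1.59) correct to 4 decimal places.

4.6221

Midpoint: k1 = f(t_n, y_n); k2 = f(t_n + h/2, y_n + (h/2)·k1); y_{n+1} = y_n + h·k2.
t=0.000000, y=1.810000:
  k1 = f(0.000000, 1.810000) = 0.705900
  k2 = f(0.265000, 1.997064) = 1.040764
  y ← 1.810000 + 0.53·1.040764 = 2.361605
t=0.530000, y=2.361605:
  k1 = f(0.530000, 2.361605) = 1.426559
  k2 = f(0.795000, 2.739643) = 1.782324
  y ← 2.361605 + 0.53·1.782324 = 3.306237
t=1.060000, y=3.306237:
  k1 = f(1.060000, 3.306237) = 2.161788
  k2 = f(1.325000, 3.879111) = 2.482797
  y ← 3.306237 + 0.53·2.482797 = 4.622119
y(1.59) ≈ 4.6221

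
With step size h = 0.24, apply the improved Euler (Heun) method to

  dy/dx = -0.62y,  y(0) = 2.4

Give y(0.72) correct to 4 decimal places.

1.5387

Heun: k1 = f(x_n, y_n); k2 = f(x_n + h, y_n + h·k1); y_{n+1} = y_n + (h/2)·(k1 + k2).
x=0.000000, y=2.400000:
  k1 = f(0.000000, 2.400000) = -1.488000
  k2 = f(0.240000, 2.042880) = -1.266586
  y ← 2.400000 + (0.24/2)·(-1.488000 + (-1.266586)) = 2.069450
x=0.240000, y=2.069450:
  k1 = f(0.240000, 2.069450) = -1.283059
  k2 = f(0.480000, 1.761516) = -1.092140
  y ← 2.069450 + (0.24/2)·(-1.283059 + (-1.092140)) = 1.784426
x=0.480000, y=1.784426:
  k1 = f(0.480000, 1.784426) = -1.106344
  k2 = f(0.720000, 1.518903) = -0.941720
  y ← 1.784426 + (0.24/2)·(-1.106344 + (-0.941720)) = 1.538658
y(0.72) ≈ 1.5387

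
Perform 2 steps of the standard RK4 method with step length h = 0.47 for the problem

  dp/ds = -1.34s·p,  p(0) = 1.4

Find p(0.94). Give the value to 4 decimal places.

0.7744

RK4: k1 = f(s_n, p_n); k2 = f(s_n + h/2, p_n + (h/2)·k1); k3 = f(s_n + h/2, p_n + (h/2)·k2); k4 = f(s_n + h, p_n + h·k3); p_{n+1} = p_n + (h/6)·(k1 + 2k2 + 2k3 + k4).
s=0.000000, p=1.400000:
  k1 = f(0.000000, 1.400000) = 0.000000
  k2 = f(0.235000, 1.400000) = -0.440860
  k3 = f(0.235000, 1.296398) = -0.408236
  k4 = f(0.470000, 1.208129) = -0.760880
  p ← 1.400000 + (0.47/6)·(k1 + 2k2 + 2k3 + k4) = 1.207373
s=0.470000, p=1.207373:
  k1 = f(0.470000, 1.207373) = -0.760403
  k2 = f(0.705000, 1.028678) = -0.971792
  k3 = f(0.705000, 0.979002) = -0.924863
  k4 = f(0.940000, 0.772687) = -0.973277
  p ← 1.207373 + (0.47/6)·(k1 + 2k2 + 2k3 + k4) = 0.774425
p(0.94) ≈ 0.7744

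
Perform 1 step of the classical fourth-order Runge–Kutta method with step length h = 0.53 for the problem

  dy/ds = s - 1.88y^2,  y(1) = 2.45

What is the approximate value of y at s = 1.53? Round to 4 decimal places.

-3.6247

RK4: k1 = f(s_n, y_n); k2 = f(s_n + h/2, y_n + (h/2)·k1); k3 = f(s_n + h/2, y_n + (h/2)·k2); k4 = f(s_n + h, y_n + h·k3); y_{n+1} = y_n + (h/6)·(k1 + 2k2 + 2k3 + k4).
s=1.000000, y=2.450000:
  k1 = f(1.000000, 2.450000) = -10.284700
  k2 = f(1.265000, -0.275446) = 1.122364
  k3 = f(1.265000, 2.747426) = -12.925902
  k4 = f(1.530000, -4.400728) = -34.878846
  y ← 2.450000 + (0.53/6)·(k1 + 2k2 + 2k3 + k4) = -3.624738
y(1.53) ≈ -3.6247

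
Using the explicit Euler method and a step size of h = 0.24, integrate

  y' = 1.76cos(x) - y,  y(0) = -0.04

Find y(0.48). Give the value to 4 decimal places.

0.7082

Euler: y_{n+1} = y_n + h·f(x_n, y_n).
x=0.000000, y=-0.040000: f=1.800000 → y ← -0.040000 + 0.24·1.800000 = 0.392000
x=0.240000, y=0.392000: f=1.317555 → y ← 0.392000 + 0.24·1.317555 = 0.708213
y(0.48) ≈ 0.7082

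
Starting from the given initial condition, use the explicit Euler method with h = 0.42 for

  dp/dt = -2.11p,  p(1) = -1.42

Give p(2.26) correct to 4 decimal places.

-0.0021

Euler: p_{n+1} = p_n + h·f(t_n, p_n).
t=1.000000, p=-1.420000: f=2.996200 → p ← -1.420000 + 0.42·2.996200 = -0.161596
t=1.420000, p=-0.161596: f=0.340968 → p ← -0.161596 + 0.42·0.340968 = -0.018390
t=1.840000, p=-0.018390: f=0.038802 → p ← -0.018390 + 0.42·0.038802 = -0.002093
p(2.26) ≈ -0.0021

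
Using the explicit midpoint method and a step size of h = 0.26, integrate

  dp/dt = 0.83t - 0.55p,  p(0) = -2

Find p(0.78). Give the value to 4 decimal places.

Midpoint: k1 = f(t_n, p_n); k2 = f(t_n + h/2, p_n + (h/2)·k1); p_{n+1} = p_n + h·k2.
t=0.000000, p=-2.000000:
  k1 = f(0.000000, -2.000000) = 1.100000
  k2 = f(0.130000, -1.857000) = 1.129250
  p ← -2.000000 + 0.26·1.129250 = -1.706395
t=0.260000, p=-1.706395:
  k1 = f(0.260000, -1.706395) = 1.154317
  k2 = f(0.390000, -1.556334) = 1.179684
  p ← -1.706395 + 0.26·1.179684 = -1.399677
t=0.520000, p=-1.399677:
  k1 = f(0.520000, -1.399677) = 1.201422
  k2 = f(0.650000, -1.243492) = 1.223421
  p ← -1.399677 + 0.26·1.223421 = -1.081588
p(0.78) ≈ -1.0816

-1.0816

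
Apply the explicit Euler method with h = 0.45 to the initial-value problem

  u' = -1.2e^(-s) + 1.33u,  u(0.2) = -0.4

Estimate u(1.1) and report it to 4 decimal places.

-2.0107

Euler: u_{n+1} = u_n + h·f(s_n, u_n).
s=0.200000, u=-0.400000: f=-1.514477 → u ← -0.400000 + 0.45·(-1.514477) = -1.081515
s=0.650000, u=-1.081515: f=-2.064869 → u ← -1.081515 + 0.45·(-2.064869) = -2.010706
u(1.1) ≈ -2.0107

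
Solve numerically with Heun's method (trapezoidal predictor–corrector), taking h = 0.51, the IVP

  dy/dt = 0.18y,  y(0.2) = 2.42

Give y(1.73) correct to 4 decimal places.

3.1861

Heun: k1 = f(t_n, y_n); k2 = f(t_n + h, y_n + h·k1); y_{n+1} = y_n + (h/2)·(k1 + k2).
t=0.200000, y=2.420000:
  k1 = f(0.200000, 2.420000) = 0.435600
  k2 = f(0.710000, 2.642156) = 0.475588
  y ← 2.420000 + (0.51/2)·(0.435600 + 0.475588) = 2.652353
t=0.710000, y=2.652353:
  k1 = f(0.710000, 2.652353) = 0.477424
  k2 = f(1.220000, 2.895839) = 0.521251
  y ← 2.652353 + (0.51/2)·(0.477424 + 0.521251) = 2.907015
t=1.220000, y=2.907015:
  k1 = f(1.220000, 2.907015) = 0.523263
  k2 = f(1.730000, 3.173879) = 0.571298
  y ← 2.907015 + (0.51/2)·(0.523263 + 0.571298) = 3.186128
y(1.73) ≈ 3.1861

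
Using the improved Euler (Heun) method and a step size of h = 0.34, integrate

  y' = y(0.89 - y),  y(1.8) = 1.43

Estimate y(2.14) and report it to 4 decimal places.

1.2437

Heun: k1 = f(t_n, y_n); k2 = f(t_n + h, y_n + h·k1); y_{n+1} = y_n + (h/2)·(k1 + k2).
t=1.800000, y=1.430000:
  k1 = f(1.800000, 1.430000) = -0.772200
  k2 = f(2.140000, 1.167452) = -0.323912
  y ← 1.430000 + (0.34/2)·(-0.772200 + (-0.323912)) = 1.243661
y(2.14) ≈ 1.2437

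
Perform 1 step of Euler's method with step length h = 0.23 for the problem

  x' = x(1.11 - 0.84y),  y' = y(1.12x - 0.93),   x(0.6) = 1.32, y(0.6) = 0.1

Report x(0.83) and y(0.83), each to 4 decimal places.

Euler on (x,y): x_{n+1} = x_n + h·x', y_{n+1} = y_n + h·y'.
0.600000: (1.320000, 0.100000); f=(1.354320, 0.054840) → (1.631494, 0.112613)
(x(0.83), y(0.83)) ≈ (1.6315, 0.1126)

1.6315, 0.1126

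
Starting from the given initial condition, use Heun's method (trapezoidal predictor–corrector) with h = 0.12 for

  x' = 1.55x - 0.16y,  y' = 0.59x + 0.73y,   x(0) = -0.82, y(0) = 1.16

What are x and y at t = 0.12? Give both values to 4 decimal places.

Heun on (x,y): k1 = f(t_n, state_n); k2 = f(t_n + h, state_n + h·k1); state_{n+1} = state_n + (h/2)·(k1 + k2).
0.000000: (-0.820000, 1.160000)
  k1 = (-1.456600, 0.363000)
  predictor → (-0.994792, 1.203560)
  k2 = (-1.734497, 0.291672)
  → (-1.011466, 1.199280)
(x(0.12), y(0.12)) ≈ (-1.0115, 1.1993)

-1.0115, 1.1993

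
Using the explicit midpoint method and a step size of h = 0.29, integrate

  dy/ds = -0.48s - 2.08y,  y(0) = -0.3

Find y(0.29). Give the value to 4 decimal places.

-0.1938

Midpoint: k1 = f(s_n, y_n); k2 = f(s_n + h/2, y_n + (h/2)·k1); y_{n+1} = y_n + h·k2.
s=0.000000, y=-0.300000:
  k1 = f(0.000000, -0.300000) = 0.624000
  k2 = f(0.145000, -0.209520) = 0.366202
  y ← -0.300000 + 0.29·0.366202 = -0.193802
y(0.29) ≈ -0.1938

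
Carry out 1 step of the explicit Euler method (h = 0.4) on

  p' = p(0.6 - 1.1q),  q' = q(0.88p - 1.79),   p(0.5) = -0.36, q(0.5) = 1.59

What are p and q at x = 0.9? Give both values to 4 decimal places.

Euler on (p,q): p_{n+1} = p_n + h·p', q_{n+1} = q_n + h·q'.
0.500000: (-0.360000, 1.590000); f=(0.413640, -3.349812) → (-0.194544, 0.250075)
(p(0.9), q(0.9)) ≈ (-0.1945, 0.2501)

-0.1945, 0.2501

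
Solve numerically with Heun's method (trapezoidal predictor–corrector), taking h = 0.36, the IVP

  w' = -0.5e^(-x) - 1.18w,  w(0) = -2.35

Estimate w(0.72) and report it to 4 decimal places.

Heun: k1 = f(x_n, w_n); k2 = f(x_n + h, w_n + h·k1); w_{n+1} = w_n + (h/2)·(k1 + k2).
x=0.000000, w=-2.350000:
  k1 = f(0.000000, -2.350000) = 2.273000
  k2 = f(0.360000, -1.531720) = 1.458591
  w ← -2.350000 + (0.36/2)·(2.273000 + 1.458591) = -1.678314
x=0.360000, w=-1.678314:
  k1 = f(0.360000, -1.678314) = 1.631572
  k2 = f(0.720000, -1.090948) = 1.043942
  w ← -1.678314 + (0.36/2)·(1.631572 + 1.043942) = -1.196721
w(0.72) ≈ -1.1967

-1.1967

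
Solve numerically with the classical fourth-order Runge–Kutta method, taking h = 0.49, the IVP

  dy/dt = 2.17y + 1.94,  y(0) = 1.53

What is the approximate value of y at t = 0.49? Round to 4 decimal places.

6.0925

RK4: k1 = f(t_n, y_n); k2 = f(t_n + h/2, y_n + (h/2)·k1); k3 = f(t_n + h/2, y_n + (h/2)·k2); k4 = f(t_n + h, y_n + h·k3); y_{n+1} = y_n + (h/6)·(k1 + 2k2 + 2k3 + k4).
t=0.000000, y=1.530000:
  k1 = f(0.000000, 1.530000) = 5.260100
  k2 = f(0.245000, 2.818725) = 8.056632
  k3 = f(0.245000, 3.503875) = 9.543408
  k4 = f(0.490000, 6.206270) = 15.407606
  y ← 1.530000 + (0.49/6)·(k1 + 2k2 + 2k3 + k4) = 6.092536
y(0.49) ≈ 6.0925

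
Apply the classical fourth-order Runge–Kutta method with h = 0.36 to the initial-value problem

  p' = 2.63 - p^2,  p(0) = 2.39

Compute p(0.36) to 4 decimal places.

RK4: k1 = f(s_n, p_n); k2 = f(s_n + h/2, p_n + (h/2)·k1); k3 = f(s_n + h/2, p_n + (h/2)·k2); k4 = f(s_n + h, p_n + h·k3); p_{n+1} = p_n + (h/6)·(k1 + 2k2 + 2k3 + k4).
s=0.000000, p=2.390000:
  k1 = f(0.000000, 2.390000) = -3.082100
  k2 = f(0.180000, 1.835222) = -0.738040
  k3 = f(0.180000, 2.257153) = -2.464739
  k4 = f(0.360000, 1.502694) = 0.371911
  p ← 2.390000 + (0.36/6)·(k1 + 2k2 + 2k3 + k4) = 1.843055
p(0.36) ≈ 1.8431

1.8431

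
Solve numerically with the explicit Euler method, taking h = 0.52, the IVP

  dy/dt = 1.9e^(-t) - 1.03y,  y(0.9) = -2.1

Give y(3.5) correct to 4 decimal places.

0.1172

Euler: y_{n+1} = y_n + h·f(t_n, y_n).
t=0.900000, y=-2.100000: f=2.935482 → y ← -2.100000 + 0.52·2.935482 = -0.573549
t=1.420000, y=-0.573549: f=1.050012 → y ← -0.573549 + 0.52·1.050012 = -0.027543
t=1.940000, y=-0.027543: f=0.301407 → y ← -0.027543 + 0.52·0.301407 = 0.129189
t=2.460000, y=0.129189: f=0.029262 → y ← 0.129189 + 0.52·0.029262 = 0.144405
t=2.980000, y=0.144405: f=-0.052231 → y ← 0.144405 + 0.52·(-0.052231) = 0.117245
y(3.5) ≈ 0.1172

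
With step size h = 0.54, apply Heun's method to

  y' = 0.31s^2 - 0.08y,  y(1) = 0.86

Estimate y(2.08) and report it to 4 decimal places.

Heun: k1 = f(s_n, y_n); k2 = f(s_n + h, y_n + h·k1); y_{n+1} = y_n + (h/2)·(k1 + k2).
s=1.000000, y=0.860000:
  k1 = f(1.000000, 0.860000) = 0.241200
  k2 = f(1.540000, 0.990248) = 0.655976
  y ← 0.860000 + (0.54/2)·(0.241200 + 0.655976) = 1.102238
s=1.540000, y=1.102238:
  k1 = f(1.540000, 1.102238) = 0.647017
  k2 = f(2.080000, 1.451627) = 1.225054
  y ← 1.102238 + (0.54/2)·(0.647017 + 1.225054) = 1.607697
y(2.08) ≈ 1.6077

1.6077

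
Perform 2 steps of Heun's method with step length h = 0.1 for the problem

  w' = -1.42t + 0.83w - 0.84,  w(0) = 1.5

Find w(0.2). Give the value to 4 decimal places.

Heun: k1 = f(t_n, w_n); k2 = f(t_n + h, w_n + h·k1); w_{n+1} = w_n + (h/2)·(k1 + k2).
t=0.000000, w=1.500000:
  k1 = f(0.000000, 1.500000) = 0.405000
  k2 = f(0.100000, 1.540500) = 0.296615
  w ← 1.500000 + (0.1/2)·(0.405000 + 0.296615) = 1.535081
t=0.100000, w=1.535081:
  k1 = f(0.100000, 1.535081) = 0.292117
  k2 = f(0.200000, 1.564292) = 0.174363
  w ← 1.535081 + (0.1/2)·(0.292117 + 0.174363) = 1.558405
w(0.2) ≈ 1.5584

1.5584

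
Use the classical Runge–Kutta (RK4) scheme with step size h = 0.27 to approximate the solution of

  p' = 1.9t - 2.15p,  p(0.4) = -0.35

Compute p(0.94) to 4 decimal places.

0.3279

RK4: k1 = f(t_n, p_n); k2 = f(t_n + h/2, p_n + (h/2)·k1); k3 = f(t_n + h/2, p_n + (h/2)·k2); k4 = f(t_n + h, p_n + h·k3); p_{n+1} = p_n + (h/6)·(k1 + 2k2 + 2k3 + k4).
t=0.400000, p=-0.350000:
  k1 = f(0.400000, -0.350000) = 1.512500
  k2 = f(0.535000, -0.145812) = 1.329997
  k3 = f(0.535000, -0.170450) = 1.382968
  k4 = f(0.670000, 0.023401) = 1.222687
  p ← -0.350000 + (0.27/6)·(k1 + 2k2 + 2k3 + k4) = 0.017250
t=0.670000, p=0.017250:
  k1 = f(0.670000, 0.017250) = 1.235912
  k2 = f(0.805000, 0.184098) = 1.133688
  k3 = f(0.805000, 0.170298) = 1.163359
  k4 = f(0.940000, 0.331357) = 1.073582
  p ← 0.017250 + (0.27/6)·(k1 + 2k2 + 2k3 + k4) = 0.327912
p(0.94) ≈ 0.3279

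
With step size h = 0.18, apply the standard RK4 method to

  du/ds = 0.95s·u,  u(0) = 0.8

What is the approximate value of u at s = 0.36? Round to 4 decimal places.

RK4: k1 = f(s_n, u_n); k2 = f(s_n + h/2, u_n + (h/2)·k1); k3 = f(s_n + h/2, u_n + (h/2)·k2); k4 = f(s_n + h, u_n + h·k3); u_{n+1} = u_n + (h/6)·(k1 + 2k2 + 2k3 + k4).
s=0.000000, u=0.800000:
  k1 = f(0.000000, 0.800000) = 0.000000
  k2 = f(0.090000, 0.800000) = 0.068400
  k3 = f(0.090000, 0.806156) = 0.068926
  k4 = f(0.180000, 0.812407) = 0.138922
  u ← 0.800000 + (0.18/6)·(k1 + 2k2 + 2k3 + k4) = 0.812407
s=0.180000, u=0.812407:
  k1 = f(0.180000, 0.812407) = 0.138922
  k2 = f(0.270000, 0.824910) = 0.211589
  k3 = f(0.270000, 0.831450) = 0.213267
  k4 = f(0.360000, 0.850795) = 0.290972
  u ← 0.812407 + (0.18/6)·(k1 + 2k2 + 2k3 + k4) = 0.850795
u(0.36) ≈ 0.8508

0.8508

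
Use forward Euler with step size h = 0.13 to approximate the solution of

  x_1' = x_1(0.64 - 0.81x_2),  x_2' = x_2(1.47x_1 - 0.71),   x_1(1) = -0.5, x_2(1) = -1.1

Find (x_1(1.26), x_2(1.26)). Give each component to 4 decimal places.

Euler on (x_1,x_2): x_1_{n+1} = x_1_n + h·x_1', x_2_{n+1} = x_2_n + h·x_2'.
1.000000: (-0.500000, -1.100000); f=(-0.765500, 1.589500) → (-0.599515, -0.893365)
1.130000: (-0.599515, -0.893365); f=(-0.817514, 1.421600) → (-0.705792, -0.708557)
(x_1(1.26), x_2(1.26)) ≈ (-0.7058, -0.7086)

-0.7058, -0.7086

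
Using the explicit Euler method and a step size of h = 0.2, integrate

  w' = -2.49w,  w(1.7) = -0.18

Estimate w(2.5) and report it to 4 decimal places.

-0.0114

Euler: w_{n+1} = w_n + h·f(x_n, w_n).
x=1.700000, w=-0.180000: f=0.448200 → w ← -0.180000 + 0.2·0.448200 = -0.090360
x=1.900000, w=-0.090360: f=0.224996 → w ← -0.090360 + 0.2·0.224996 = -0.045361
x=2.100000, w=-0.045361: f=0.112948 → w ← -0.045361 + 0.2·0.112948 = -0.022771
x=2.300000, w=-0.022771: f=0.056700 → w ← -0.022771 + 0.2·0.056700 = -0.011431
w(2.5) ≈ -0.0114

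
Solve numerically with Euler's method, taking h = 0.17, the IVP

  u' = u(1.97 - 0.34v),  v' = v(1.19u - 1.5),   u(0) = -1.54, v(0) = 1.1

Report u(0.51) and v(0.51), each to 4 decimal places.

Euler on (u,v): u_{n+1} = u_n + h·u', v_{n+1} = v_n + h·v'.
0.000000: (-1.540000, 1.100000); f=(-2.457840, -3.665860) → (-1.957833, 0.476804)
0.170000: (-1.957833, 0.476804); f=(-3.539540, -1.826073) → (-2.559555, 0.166371)
0.340000: (-2.559555, 0.166371); f=(-4.897538, -0.756303) → (-3.392136, 0.037800)
(u(0.51), v(0.51)) ≈ (-3.3921, 0.0378)

-3.3921, 0.0378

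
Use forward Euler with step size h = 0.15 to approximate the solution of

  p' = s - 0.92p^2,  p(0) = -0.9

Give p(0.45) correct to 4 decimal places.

Euler: p_{n+1} = p_n + h·f(s_n, p_n).
s=0.000000, p=-0.900000: f=-0.745200 → p ← -0.900000 + 0.15·(-0.745200) = -1.011780
s=0.150000, p=-1.011780: f=-0.791803 → p ← -1.011780 + 0.15·(-0.791803) = -1.130550
s=0.300000, p=-1.130550: f=-0.875893 → p ← -1.130550 + 0.15·(-0.875893) = -1.261934
p(0.45) ≈ -1.2619

-1.2619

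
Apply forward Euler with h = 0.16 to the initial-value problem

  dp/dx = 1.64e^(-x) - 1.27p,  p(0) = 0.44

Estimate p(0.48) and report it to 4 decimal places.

Euler: p_{n+1} = p_n + h·f(x_n, p_n).
x=0.000000, p=0.440000: f=1.081200 → p ← 0.440000 + 0.16·1.081200 = 0.612992
x=0.160000, p=0.612992: f=0.619016 → p ← 0.612992 + 0.16·0.619016 = 0.712035
x=0.320000, p=0.712035: f=0.286601 → p ← 0.712035 + 0.16·0.286601 = 0.757891
p(0.48) ≈ 0.7579

0.7579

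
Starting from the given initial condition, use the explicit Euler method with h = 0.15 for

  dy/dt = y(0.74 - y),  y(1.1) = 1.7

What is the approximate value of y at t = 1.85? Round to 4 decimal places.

1.0482

Euler: y_{n+1} = y_n + h·f(t_n, y_n).
t=1.100000, y=1.700000: f=-1.632000 → y ← 1.700000 + 0.15·(-1.632000) = 1.455200
t=1.250000, y=1.455200: f=-1.040759 → y ← 1.455200 + 0.15·(-1.040759) = 1.299086
t=1.400000, y=1.299086: f=-0.726301 → y ← 1.299086 + 0.15·(-0.726301) = 1.190141
t=1.550000, y=1.190141: f=-0.535731 → y ← 1.190141 + 0.15·(-0.535731) = 1.109781
t=1.700000, y=1.109781: f=-0.410376 → y ← 1.109781 + 0.15·(-0.410376) = 1.048225
y(1.85) ≈ 1.0482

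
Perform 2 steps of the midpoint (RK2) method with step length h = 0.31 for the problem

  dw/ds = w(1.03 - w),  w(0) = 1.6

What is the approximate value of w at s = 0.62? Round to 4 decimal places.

1.2854

Midpoint: k1 = f(s_n, w_n); k2 = f(s_n + h/2, w_n + (h/2)·k1); w_{n+1} = w_n + h·k2.
s=0.000000, w=1.600000:
  k1 = f(0.000000, 1.600000) = -0.912000
  k2 = f(0.155000, 1.458640) = -0.625231
  w ← 1.600000 + 0.31·(-0.625231) = 1.406178
s=0.310000, w=1.406178:
  k1 = f(0.310000, 1.406178) = -0.528974
  k2 = f(0.465000, 1.324187) = -0.389559
  w ← 1.406178 + 0.31·(-0.389559) = 1.285415
w(0.62) ≈ 1.2854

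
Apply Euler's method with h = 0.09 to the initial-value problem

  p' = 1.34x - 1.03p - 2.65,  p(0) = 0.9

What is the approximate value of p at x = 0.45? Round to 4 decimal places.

Euler: p_{n+1} = p_n + h·f(x_n, p_n).
x=0.000000, p=0.900000: f=-3.577000 → p ← 0.900000 + 0.09·(-3.577000) = 0.578070
x=0.090000, p=0.578070: f=-3.124812 → p ← 0.578070 + 0.09·(-3.124812) = 0.296837
x=0.180000, p=0.296837: f=-2.714542 → p ← 0.296837 + 0.09·(-2.714542) = 0.052528
x=0.270000, p=0.052528: f=-2.342304 → p ← 0.052528 + 0.09·(-2.342304) = -0.158279
x=0.360000, p=-0.158279: f=-2.004572 → p ← -0.158279 + 0.09·(-2.004572) = -0.338691
p(0.45) ≈ -0.3387

-0.3387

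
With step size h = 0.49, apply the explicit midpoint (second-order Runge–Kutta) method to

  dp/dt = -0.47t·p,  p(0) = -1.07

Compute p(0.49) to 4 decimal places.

-1.0096

Midpoint: k1 = f(t_n, p_n); k2 = f(t_n + h/2, p_n + (h/2)·k1); p_{n+1} = p_n + h·k2.
t=0.000000, p=-1.070000:
  k1 = f(0.000000, -1.070000) = 0.000000
  k2 = f(0.245000, -1.070000) = 0.123211
  p ← -1.070000 + 0.49·0.123211 = -1.009627
p(0.49) ≈ -1.0096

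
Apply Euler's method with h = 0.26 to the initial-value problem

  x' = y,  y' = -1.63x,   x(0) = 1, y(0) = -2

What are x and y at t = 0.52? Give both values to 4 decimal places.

Euler on (x,y): x_{n+1} = x_n + h·x', y_{n+1} = y_n + h·y'.
0.000000: (1.000000, -2.000000); f=(-2.000000, -1.630000) → (0.480000, -2.423800)
0.260000: (0.480000, -2.423800); f=(-2.423800, -0.782400) → (-0.150188, -2.627224)
(x(0.52), y(0.52)) ≈ (-0.1502, -2.6272)

-0.1502, -2.6272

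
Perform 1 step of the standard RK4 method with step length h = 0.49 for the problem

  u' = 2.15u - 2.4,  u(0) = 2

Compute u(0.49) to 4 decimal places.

3.6390

RK4: k1 = f(t_n, u_n); k2 = f(t_n + h/2, u_n + (h/2)·k1); k3 = f(t_n + h/2, u_n + (h/2)·k2); k4 = f(t_n + h, u_n + h·k3); u_{n+1} = u_n + (h/6)·(k1 + 2k2 + 2k3 + k4).
t=0.000000, u=2.000000:
  k1 = f(0.000000, 2.000000) = 1.900000
  k2 = f(0.245000, 2.465500) = 2.900825
  k3 = f(0.245000, 2.710702) = 3.428010
  k4 = f(0.490000, 3.679725) = 5.511408
  u ← 2.000000 + (0.49/6)·(k1 + 2k2 + 2k3 + k4) = 3.638975
u(0.49) ≈ 3.6390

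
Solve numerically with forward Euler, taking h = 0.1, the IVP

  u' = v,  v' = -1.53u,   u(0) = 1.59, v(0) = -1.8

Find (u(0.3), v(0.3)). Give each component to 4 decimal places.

0.9798, -2.4435

Euler on (u,v): u_{n+1} = u_n + h·u', v_{n+1} = v_n + h·v'.
0.000000: (1.590000, -1.800000); f=(-1.800000, -2.432700) → (1.410000, -2.043270)
0.100000: (1.410000, -2.043270); f=(-2.043270, -2.157300) → (1.205673, -2.259000)
0.200000: (1.205673, -2.259000); f=(-2.259000, -1.844680) → (0.979773, -2.443468)
(u(0.3), v(0.3)) ≈ (0.9798, -2.4435)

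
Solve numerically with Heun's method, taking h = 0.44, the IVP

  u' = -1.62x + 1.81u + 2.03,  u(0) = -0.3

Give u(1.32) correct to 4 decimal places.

Heun: k1 = f(x_n, u_n); k2 = f(x_n + h, u_n + h·k1); u_{n+1} = u_n + (h/2)·(k1 + k2).
x=0.000000, u=-0.300000:
  k1 = f(0.000000, -0.300000) = 1.487000
  k2 = f(0.440000, 0.354280) = 1.958447
  u ← -0.300000 + (0.44/2)·(1.487000 + 1.958447) = 0.457998
x=0.440000, u=0.457998:
  k1 = f(0.440000, 0.457998) = 2.146177
  k2 = f(0.880000, 1.402316) = 3.142592
  u ← 0.457998 + (0.44/2)·(2.146177 + 3.142592) = 1.621528
x=0.880000, u=1.621528:
  k1 = f(0.880000, 1.621528) = 3.539365
  k2 = f(1.320000, 3.178848) = 5.645315
  u ← 1.621528 + (0.44/2)·(3.539365 + 5.645315) = 3.642157
u(1.32) ≈ 3.6422

3.6422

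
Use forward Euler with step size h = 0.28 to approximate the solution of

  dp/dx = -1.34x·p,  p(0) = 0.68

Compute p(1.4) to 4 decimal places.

Euler: p_{n+1} = p_n + h·f(x_n, p_n).
x=0.000000, p=0.680000: f=0.000000 → p ← 0.680000 + 0.28·0.000000 = 0.680000
x=0.280000, p=0.680000: f=-0.255136 → p ← 0.680000 + 0.28·(-0.255136) = 0.608562
x=0.560000, p=0.608562: f=-0.456665 → p ← 0.608562 + 0.28·(-0.456665) = 0.480696
x=0.840000, p=0.480696: f=-0.541071 → p ← 0.480696 + 0.28·(-0.541071) = 0.329196
x=1.120000, p=0.329196: f=-0.494057 → p ← 0.329196 + 0.28·(-0.494057) = 0.190860
p(1.4) ≈ 0.1909

0.1909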